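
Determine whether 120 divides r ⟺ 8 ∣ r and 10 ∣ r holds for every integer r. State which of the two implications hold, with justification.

Only the forward direction holds.

Forward direction. If 120 ∣ r, write r = 120q. Since 120 = 15·8, r = 8·(15q), so 8 ∣ r; and since 120 = 12·10, r = 10·(12q), so 10 ∣ r.

Converse. This fails: take r = 40. Both 8 ∣ 40 and 10 ∣ 40, yet 40 is not a multiple of 120 (since 40 = 0·120 + 40), so 120 ∤ 40.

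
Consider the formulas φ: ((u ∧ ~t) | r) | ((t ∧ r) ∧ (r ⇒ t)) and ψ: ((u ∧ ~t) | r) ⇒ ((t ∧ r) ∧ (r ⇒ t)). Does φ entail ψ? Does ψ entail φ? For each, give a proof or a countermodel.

(⇒) This fails. Under u = T, r = F, t = F, the left side is true but the right side is false.

(⇐) This fails. Under u = F, r = F, t = F, the left side is false but the right side is true.

(⇒) fails and (⇐) fails.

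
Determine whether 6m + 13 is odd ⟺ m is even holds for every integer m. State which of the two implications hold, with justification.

(⟹) This fails: take m = 7. Then 6m + 13 = 55, which is odd, yet m = 7 is odd, not even.

(⟸) Suppose m is even. Since 6 is even, 6m is even for every m, so 6m + 13 has the same parity as 13, which is odd. Hence 6m + 13 is odd.

Only the reverse direction holds.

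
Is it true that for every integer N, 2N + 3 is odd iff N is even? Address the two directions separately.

Only the reverse direction holds.

(←) Suppose N is even. Since 2 is even, 2N is even for every N, so 2N + 3 has the same parity as 3, which is odd. Hence 2N + 3 is odd.

(→) This fails: take N = 1. Then 2N + 3 = 5, which is odd, yet N = 1 is odd, not even.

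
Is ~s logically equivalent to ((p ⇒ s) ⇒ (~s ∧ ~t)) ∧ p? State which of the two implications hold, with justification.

(→) This fails. Under s = F, t = F, p = F, the left side is true but the right side is false.

(←) Assume the antecedent. If s is true, the antecedent cannot hold. If s is false, ~s reduces to true regardless of the other variables. Either way ~s holds.

The forward direction fails; the converse holds.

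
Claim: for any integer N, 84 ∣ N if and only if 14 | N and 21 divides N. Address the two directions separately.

Only the forward direction holds.

(→) If 84 ∣ N, write N = 84q. Since 84 = 6·14, N = 14·(6q), so 14 ∣ N; and since 84 = 4·21, N = 21·(4q), so 21 ∣ N.

(←) This fails: take N = 42. Both 14 ∣ 42 and 21 ∣ 42, yet 42 is not a multiple of 84 (since 42 = 0·84 + 42), so 84 ∤ 42.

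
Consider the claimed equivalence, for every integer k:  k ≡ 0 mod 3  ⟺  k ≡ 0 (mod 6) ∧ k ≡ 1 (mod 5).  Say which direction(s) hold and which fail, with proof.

(⇒) fails; (⇐) holds.

Forward direction. This fails: k = 0 gives 0 ≡ 0 (mod 3) but 0 ≡ 0 (mod 5), so the conjunction on the right does not hold.

Converse. If k ≡ 0 (mod 6) and k ≡ 1 (mod 5), then by the Chinese remainder theorem k ≡ 6 (mod 30). Since 6 ≡ 0 (mod 3) and 3 ∣ 30, we get k ≡ 0 (mod 3).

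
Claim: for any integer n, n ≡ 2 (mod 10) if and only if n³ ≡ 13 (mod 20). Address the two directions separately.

Both directions fail.

(⟹) This fails: take n = 2. Then 2 ≡ 2 (mod 10), but 2³ = 8 ≡ 8 (mod 20), not 13.

(⟸) This fails: take n = 17. Then 17³ = 4913 ≡ 13 (mod 20), yet 17 ≡ 7 (mod 10), not 2.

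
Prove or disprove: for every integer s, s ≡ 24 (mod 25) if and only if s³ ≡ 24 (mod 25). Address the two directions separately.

(⟹) Suppose s ≡ 24 (mod 25). Write s = 25j + 24. Then (25j + 24)³ = 15625j³ + 45000j² + 43200j + 13824 = 25(625j³ + 1800j² + 1728j + 552) + 24, so s³ ≡ 24 (mod 25).

(⟸) Conversely, suppose s³ ≡ 24 (mod 25). The only residue r in {0, …, 24} with r³ ≡ 24 (mod 25) is r = 24, so s ≡ 24 (mod 25).

Both directions hold.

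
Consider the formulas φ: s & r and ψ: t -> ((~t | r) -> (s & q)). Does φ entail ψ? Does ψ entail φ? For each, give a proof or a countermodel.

(⇒) This fails. Under r = T, s = T, q = F, t = T, the left side is true but the right side is false.

(⇐) This fails. Under r = F, s = F, q = F, t = F, the left side is false but the right side is true.

Neither direction holds.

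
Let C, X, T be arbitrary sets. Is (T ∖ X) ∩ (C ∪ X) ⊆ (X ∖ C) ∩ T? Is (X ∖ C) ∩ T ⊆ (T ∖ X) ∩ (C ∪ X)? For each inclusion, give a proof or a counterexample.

(⊆) This inclusion fails. Take C = {1}, X = ∅, T = {1}; then 1 ∈ (T ∖ X) ∩ (C ∪ X) but 1 ∉ (X ∖ C) ∩ T.

(⊇) This inclusion fails. Take C = ∅, X = {1}, T = {1}; then 1 ∈ (X ∖ C) ∩ T but 1 ∉ (T ∖ X) ∩ (C ∪ X).

Neither inclusion holds.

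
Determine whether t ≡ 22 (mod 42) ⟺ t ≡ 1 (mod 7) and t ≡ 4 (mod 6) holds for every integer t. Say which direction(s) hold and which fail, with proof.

Both implications hold.

(→) Suppose t ≡ 22 (mod 42); write t = 42j + 22. Since 7 ∣ 42, reducing mod 7 gives t ≡ 22 ≡ 1 (mod 7); since 6 ∣ 42, reducing mod 6 gives t ≡ 22 ≡ 4 (mod 6).

(←) Conversely, if t ≡ 1 (mod 7) and t ≡ 4 (mod 6), then by the Chinese remainder theorem t ≡ 22 (mod 42). This is exactly t ≡ 22 (mod 42).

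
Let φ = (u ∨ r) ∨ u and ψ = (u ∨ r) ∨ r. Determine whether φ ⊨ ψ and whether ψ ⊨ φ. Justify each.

Both directions hold.

(⟸) Assume the antecedent. If u is true, (u ∨ r) ∨ u reduces to true regardless of the other variables. If u is false, the antecedent forces (u = F, r = T), and (u ∨ r) ∨ u holds there. Either way (u ∨ r) ∨ u holds.

(⟹) Assume the antecedent. If u is true, (u ∨ r) ∨ r reduces to true regardless of the other variables. If u is false, the antecedent forces (u = F, r = T), and (u ∨ r) ∨ r holds there. Either way (u ∨ r) ∨ r holds.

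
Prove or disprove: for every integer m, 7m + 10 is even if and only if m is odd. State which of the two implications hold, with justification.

Both directions fail.

(⇒) This fails: m = 0 gives 7m + 10 = 10, which is even, but 0 is even, not odd.

(⇐) This also fails: m = 5 is odd, but 7m + 10 = 45 is odd, not even.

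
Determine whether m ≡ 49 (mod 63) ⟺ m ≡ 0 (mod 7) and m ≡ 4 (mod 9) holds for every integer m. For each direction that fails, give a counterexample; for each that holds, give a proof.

Both directions hold.

[⇒] Suppose m ≡ 49 (mod 63); write m = 63j + 49. Since 7 ∣ 63, reducing mod 7 gives m ≡ 49 ≡ 0 (mod 7); since 9 ∣ 63, reducing mod 9 gives m ≡ 49 ≡ 4 (mod 9).

[⇐] Conversely, if m ≡ 0 (mod 7) and m ≡ 4 (mod 9), then by the Chinese remainder theorem m ≡ 49 (mod 63). This is exactly m ≡ 49 (mod 63).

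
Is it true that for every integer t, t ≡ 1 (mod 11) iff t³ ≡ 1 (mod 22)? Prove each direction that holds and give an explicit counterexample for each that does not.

(⟹) This fails: take t = 12. Then 12 ≡ 1 (mod 11), but 12³ = 1728 ≡ 12 (mod 22), not 1.

(⟸) Conversely, the residues r modulo 22 with r³ ≡ 1 (mod 22) are exactly {1}, and each is ≡ 1 (mod 11).

Only the reverse direction holds.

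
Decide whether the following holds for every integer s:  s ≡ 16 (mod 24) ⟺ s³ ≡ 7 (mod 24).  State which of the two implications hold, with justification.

Neither implication holds.

(⇒) This fails: take s = 16. Then 16 ≡ 16 (mod 24), but 16³ = 4096 ≡ 16 (mod 24), not 7.

(⇐) This fails: take s = 7. Then 7³ = 343 ≡ 7 (mod 24), yet 7 ≡ 7 (mod 24), not 16.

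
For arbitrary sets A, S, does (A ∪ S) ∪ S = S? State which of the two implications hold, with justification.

(⊆) fails; (⊇) holds.

(⟹) This inclusion fails. Take A = {1}, S = ∅; then 1 ∈ (A ∪ S) ∪ S but 1 ∉ S.

(⟸) Let x ∈ S. Then either x ∈ S and x ∉ A; or x ∈ A ∩ S. In each case x ∈ (A ∪ S) ∪ S, so S ⊆ (A ∪ S) ∪ S.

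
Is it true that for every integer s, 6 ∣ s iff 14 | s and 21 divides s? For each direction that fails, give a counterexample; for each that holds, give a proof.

Only the reverse direction holds.

(→) This fails: take s = 6. Certainly 6 ∣ 6, but 14 ∤ 6.

(←) Suppose 14 ∣ s and 21 ∣ s. Any common multiple of 14 and 21 is a multiple of their lcm; here lcm(14, 21) = 14·21/gcd(14, 21) = 294/7 = 42, so 42 ∣ s. Since 6 ∣ 42, it follows that 6 ∣ s.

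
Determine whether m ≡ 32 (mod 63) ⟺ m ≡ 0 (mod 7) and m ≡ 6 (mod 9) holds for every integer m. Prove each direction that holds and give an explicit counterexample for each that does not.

(⇒) fails and (⇐) fails.

Forward direction. This fails: m = 32 gives 32 ≡ 32 (mod 63) but 32 ≡ 4 (mod 7), so the conjunction on the right does not hold.

Converse. This fails: m = 42 satisfies both congruences on the right (42 ≡ 0 mod 7 and 42 ≡ 6 mod 9) yet 42 ≡ 42 (mod 63), not 32.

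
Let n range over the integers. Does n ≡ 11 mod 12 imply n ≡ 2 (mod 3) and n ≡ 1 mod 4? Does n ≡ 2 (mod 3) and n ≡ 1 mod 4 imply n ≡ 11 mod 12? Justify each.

Neither direction holds.

(→) This fails: n = 11 gives 11 ≡ 11 (mod 12) but 11 ≡ 3 (mod 4), so the conjunction on the right does not hold.

(←) This fails: n = 5 satisfies both congruences on the right (5 ≡ 2 mod 3 and 5 ≡ 1 mod 4) yet 5 ≡ 5 (mod 12), not 11.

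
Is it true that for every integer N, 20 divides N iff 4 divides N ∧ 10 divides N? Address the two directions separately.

(⇒) If 20 ∣ N, write N = 20q. Since 20 = 5·4, N = 4·(5q), so 4 ∣ N; and since 20 = 2·10, N = 10·(2q), so 10 ∣ N.

(⇐) Suppose 4 ∣ N and 10 ∣ N. Any common multiple of 4 and 10 is a multiple of their lcm; here lcm(4, 10) = 4·10/gcd(4, 10) = 40/2 = 20, so 20 ∣ N.

Both directions hold; the statement is true.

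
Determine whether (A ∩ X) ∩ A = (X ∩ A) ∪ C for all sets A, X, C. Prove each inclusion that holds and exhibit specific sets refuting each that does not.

(⊆) holds; (⊇) fails.

(⟹) Let x ∈ (A ∩ X) ∩ A. Then either x ∈ A ∩ X and x ∉ C; or x ∈ A ∩ X ∩ C. In each case x ∈ (X ∩ A) ∪ C, so (A ∩ X) ∩ A ⊆ (X ∩ A) ∪ C.

(⟸) This inclusion fails. Take A = ∅, X = ∅, C = {1}; then 1 ∈ (X ∩ A) ∪ C but 1 ∉ (A ∩ X) ∩ A.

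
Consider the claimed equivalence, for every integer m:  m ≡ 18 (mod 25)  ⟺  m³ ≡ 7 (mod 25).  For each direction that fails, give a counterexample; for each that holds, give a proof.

Equivalent; both directions hold.

(⇒) Suppose m ≡ 18 (mod 25). Write m = 25j + 18. Then (25j + 18)³ = 15625j³ + 33750j² + 24300j + 5832 = 25(625j³ + 1350j² + 972j + 233) + 7, so m³ ≡ 7 (mod 25).

(⇐) Conversely, suppose m³ ≡ 7 (mod 25). The only residue r in {0, …, 24} with r³ ≡ 7 (mod 25) is r = 18, so m ≡ 18 (mod 25).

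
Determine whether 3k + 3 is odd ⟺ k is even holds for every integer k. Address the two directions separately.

Both implications hold.

(→) Suppose 3k + 3 is odd. Since 3 is odd, 3k and k have the same parity, so 3k + 3 ≡ k + 3 (mod 2). As 3 is odd, 3k + 3 is odd exactly when k is even. Thus k is even.

(←) Conversely, suppose k is even; write k = 2j. Then 3k + 3 = 3·(2j) + 3 = 2·3j + 3, which is odd.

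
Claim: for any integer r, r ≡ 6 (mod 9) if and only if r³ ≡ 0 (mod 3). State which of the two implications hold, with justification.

(⟸) This fails: take r = 0. Then 0³ = 0 ≡ 0 (mod 3), yet 0 ≡ 0 (mod 9), not 6.

(⟹) Suppose r ≡ 6 (mod 9). Then r³ ≡ 6³ = 216 (mod 9), and since 3 ∣ 9, also r³ ≡ 0 (mod 3).

The forward direction holds; the converse fails.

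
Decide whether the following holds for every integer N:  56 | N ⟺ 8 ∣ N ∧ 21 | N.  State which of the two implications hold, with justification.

Forward direction. This fails: take N = 56. Certainly 56 ∣ 56, but 21 ∤ 56.

Converse. Suppose 8 ∣ N and 21 ∣ N. Any common multiple of 8 and 21 is a multiple of their lcm; here gcd(8, 21) = 1, so lcm(8, 21) = 8·21 = 168, so 168 ∣ N. Since 56 ∣ 168, it follows that 56 ∣ N.

The forward direction fails; the converse holds.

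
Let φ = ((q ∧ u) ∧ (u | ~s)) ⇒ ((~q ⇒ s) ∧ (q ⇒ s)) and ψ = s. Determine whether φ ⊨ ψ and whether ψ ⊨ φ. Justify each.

(←) Assume the antecedent. If u is true, the antecedent forces (u = T, q = F, s = T) or (u = T, q = T, s = T), and the consequent holds there. If u is false, the consequent reduces to true regardless of the other variables. Either way the consequent holds.

(→) This fails. Under u = F, q = F, s = F, the left side is true but the right side is false.

Not equivalent: only (⇐) holds.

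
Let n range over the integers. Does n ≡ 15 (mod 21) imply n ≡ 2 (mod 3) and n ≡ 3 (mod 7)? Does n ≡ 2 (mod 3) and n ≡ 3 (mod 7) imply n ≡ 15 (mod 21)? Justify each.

Forward direction. This fails: n = 15 gives 15 ≡ 15 (mod 21) but 15 ≡ 0 (mod 3), so the conjunction on the right does not hold.

Converse. This fails: n = 17 satisfies both congruences on the right (17 ≡ 2 mod 3 and 17 ≡ 3 mod 7) yet 17 ≡ 17 (mod 21), not 15.

Both directions fail.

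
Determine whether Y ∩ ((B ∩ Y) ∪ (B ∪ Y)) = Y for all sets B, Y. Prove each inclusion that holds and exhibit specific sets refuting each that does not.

Both inclusions hold.

(⟹) Let x ∈ Y ∩ ((B ∩ Y) ∪ (B ∪ Y)). Then either x ∈ Y and x ∉ B; or x ∈ B ∩ Y. In each case x ∈ Y, so Y ∩ ((B ∩ Y) ∪ (B ∪ Y)) ⊆ Y.

(⟸) Let x ∈ Y. Then either x ∈ Y and x ∉ B; or x ∈ B ∩ Y. In each case x ∈ Y ∩ ((B ∩ Y) ∪ (B ∪ Y)), so Y ⊆ Y ∩ ((B ∩ Y) ∪ (B ∪ Y)).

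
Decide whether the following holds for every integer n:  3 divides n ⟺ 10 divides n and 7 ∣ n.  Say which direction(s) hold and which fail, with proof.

Neither implication holds.

[⇒] This fails: take n = 3. Certainly 3 ∣ 3, but 10 ∤ 3.

[⇐] This fails: take n = 70. Both 10 ∣ 70 and 7 ∣ 70, yet 70 is not a multiple of 3 (since 70 = 23·3 + 1), so 3 ∤ 70.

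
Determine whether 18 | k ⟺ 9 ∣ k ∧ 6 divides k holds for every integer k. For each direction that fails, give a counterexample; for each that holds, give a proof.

Equivalent; both directions hold.

(⇒) If 18 ∣ k, write k = 18q. Since 18 = 2·9, k = 9·(2q), so 9 ∣ k; and since 18 = 3·6, k = 6·(3q), so 6 ∣ k.

(⇐) Suppose 9 ∣ k and 6 ∣ k. Any common multiple of 9 and 6 is a multiple of their lcm; here lcm(9, 6) = 9·6/gcd(9, 6) = 54/3 = 18, so 18 ∣ k.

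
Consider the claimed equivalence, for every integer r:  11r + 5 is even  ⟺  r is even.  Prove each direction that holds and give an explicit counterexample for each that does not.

Forward direction. This fails: r = 3 gives 11r + 5 = 38, which is even, but 3 is odd, not even.

Converse. This also fails: r = 2 is even, but 11r + 5 = 27 is odd, not even.

Neither direction holds.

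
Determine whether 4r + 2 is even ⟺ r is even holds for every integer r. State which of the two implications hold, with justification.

[⇒] This fails: take r = 5. Then 4r + 2 = 22, which is even, yet r = 5 is odd, not even.

[⇐] Suppose r is even. Since 4 is even, 4r is even for every r, so 4r + 2 has the same parity as 2, which is even. Hence 4r + 2 is even.

Only the reverse direction holds.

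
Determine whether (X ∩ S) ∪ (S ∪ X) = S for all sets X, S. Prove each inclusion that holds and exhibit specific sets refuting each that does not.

(⊆) fails; (⊇) holds.

Forward inclusion. This inclusion fails. Take X = {1}, S = ∅; then 1 ∈ (X ∩ S) ∪ (S ∪ X) but 1 ∉ S.

Reverse inclusion. Let x ∈ S. Then either x ∈ S and x ∉ X; or x ∈ X ∩ S. In each case x ∈ (X ∩ S) ∪ (S ∪ X), so S ⊆ (X ∩ S) ∪ (S ∪ X).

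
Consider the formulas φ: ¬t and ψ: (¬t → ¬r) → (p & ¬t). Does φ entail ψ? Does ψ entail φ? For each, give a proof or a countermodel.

(⇒) fails; (⇐) holds.

Forward direction. This fails. Under r = F, p = F, t = F, the left side is true but the right side is false.

Converse. Assume the antecedent. If r is true, the antecedent forces (r = T, p = F, t = F) or (r = T, p = T, t = F), and ¬t holds there. If r is false, the antecedent forces (r = F, p = T, t = F), and ¬t holds there. Either way ¬t holds.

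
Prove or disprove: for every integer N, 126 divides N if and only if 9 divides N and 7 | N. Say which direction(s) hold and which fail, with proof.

The forward direction holds; the converse fails.

[⇒] If 126 ∣ N, write N = 126q. Since 126 = 14·9, N = 9·(14q), so 9 ∣ N; and since 126 = 18·7, N = 7·(18q), so 7 ∣ N.

[⇐] This fails: take N = 63. Both 9 ∣ 63 and 7 ∣ 63, yet 63 is not a multiple of 126 (since 63 = 0·126 + 63), so 126 ∤ 63.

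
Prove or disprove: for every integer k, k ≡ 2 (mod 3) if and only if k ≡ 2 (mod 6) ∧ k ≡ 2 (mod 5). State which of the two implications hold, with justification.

Only the converse holds.

(⇒) This fails: k = 5 gives 5 ≡ 2 (mod 3) but 5 ≡ 5 (mod 6), so the conjunction on the right does not hold.

(⇐) Conversely, if k ≡ 2 (mod 6) and k ≡ 2 (mod 5), then by the Chinese remainder theorem k ≡ 2 (mod 30). Since 2 ≡ 2 (mod 3) and 3 ∣ 30, we get k ≡ 2 (mod 3).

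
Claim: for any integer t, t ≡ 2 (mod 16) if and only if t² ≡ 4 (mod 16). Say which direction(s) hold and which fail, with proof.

Not equivalent: only (⇒) holds.

(⇒) Suppose t ≡ 2 (mod 16). Write t = 16j + 2. Then (16j + 2)² = 256j² + 64j + 4 = 16(16j² + 4j) + 4, so t² ≡ 4 (mod 16).

(⇐) This fails: take t = 6. Then 6² = 36 ≡ 4 (mod 16), yet 6 ≡ 6 (mod 16), not 2.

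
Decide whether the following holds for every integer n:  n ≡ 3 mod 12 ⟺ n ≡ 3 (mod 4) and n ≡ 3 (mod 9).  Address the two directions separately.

The forward direction fails; the converse holds.

(→) This fails: n = 27 gives 27 ≡ 3 (mod 12) but 27 ≡ 0 (mod 9), so the conjunction on the right does not hold.

(←) Conversely, if n ≡ 3 (mod 4) and n ≡ 3 (mod 9), then by the Chinese remainder theorem n ≡ 3 (mod 36). Since 3 ≡ 3 (mod 12) and 12 ∣ 36, we get n ≡ 3 (mod 12).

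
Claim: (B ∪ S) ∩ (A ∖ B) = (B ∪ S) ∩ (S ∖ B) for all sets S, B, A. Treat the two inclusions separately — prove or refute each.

Only the forward inclusion holds.

Forward inclusion. Let x ∈ (B ∪ S) ∩ (A ∖ B). Then x ∈ S ∩ A and x ∉ B, from which x ∈ (B ∪ S) ∩ (S ∖ B).

Reverse inclusion. This inclusion fails. Take S = {1}, B = ∅, A = ∅; then 1 ∈ (B ∪ S) ∩ (S ∖ B) but 1 ∉ (B ∪ S) ∩ (A ∖ B).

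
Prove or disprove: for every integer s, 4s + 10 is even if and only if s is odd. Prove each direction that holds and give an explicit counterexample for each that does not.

[⇒] This fails: take s = 2. Then 4s + 10 = 18, which is even, yet s = 2 is even, not odd.

[⇐] Suppose s is odd. Since 4 is even, 4s is even for every s, so 4s + 10 has the same parity as 10, which is even. Hence 4s + 10 is even.

(⇒) fails; (⇐) holds.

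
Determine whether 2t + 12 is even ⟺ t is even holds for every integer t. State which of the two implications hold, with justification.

(→) This fails: take t = 7. Then 2t + 12 = 26, which is even, yet t = 7 is odd, not even.

(←) Suppose t is even. Since 2 is even, 2t is even for every t, so 2t + 12 has the same parity as 12, which is even. Hence 2t + 12 is even.

Only the reverse direction holds.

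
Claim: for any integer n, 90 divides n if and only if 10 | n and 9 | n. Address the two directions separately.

Both directions hold; the statement is true.

(⟹) If 90 ∣ n, write n = 90q. Since 90 = 9·10, n = 10·(9q), so 10 ∣ n; and since 90 = 10·9, n = 9·(10q), so 9 ∣ n.

(⟸) Suppose 10 ∣ n and 9 ∣ n. Any common multiple of 10 and 9 is a multiple of their lcm; here gcd(10, 9) = 1, so lcm(10, 9) = 10·9 = 90, so 90 ∣ n.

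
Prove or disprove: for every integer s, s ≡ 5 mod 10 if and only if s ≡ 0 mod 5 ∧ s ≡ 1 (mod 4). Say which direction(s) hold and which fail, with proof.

(⟹) This fails: s = 15 gives 15 ≡ 5 (mod 10) but 15 ≡ 3 (mod 4), so the conjunction on the right does not hold.

(⟸) Conversely, if s ≡ 0 (mod 5) and s ≡ 1 (mod 4), then by the Chinese remainder theorem s ≡ 5 (mod 20). Since 5 ≡ 5 (mod 10) and 10 ∣ 20, we get s ≡ 5 (mod 10).

Only the converse holds.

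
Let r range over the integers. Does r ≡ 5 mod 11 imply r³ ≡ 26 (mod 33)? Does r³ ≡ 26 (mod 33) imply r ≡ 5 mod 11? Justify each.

(⇒) fails; (⇐) holds.

(⇐) The residues r modulo 33 with r³ ≡ 26 (mod 33) are exactly {5}, and each is ≡ 5 (mod 11).

(⇒) This fails: take r = 16. Then 16 ≡ 5 (mod 11), but 16³ = 4096 ≡ 4 (mod 33), not 26.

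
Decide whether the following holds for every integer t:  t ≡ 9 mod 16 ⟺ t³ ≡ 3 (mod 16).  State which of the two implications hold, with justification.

[⇒] This fails: take t = 9. Then 9 ≡ 9 (mod 16), but 9³ = 729 ≡ 9 (mod 16), not 3.

[⇐] This fails: take t = 11. Then 11³ = 1331 ≡ 3 (mod 16), yet 11 ≡ 11 (mod 16), not 9.

(⇒) fails and (⇐) fails.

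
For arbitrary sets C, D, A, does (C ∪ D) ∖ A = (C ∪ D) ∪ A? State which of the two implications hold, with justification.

Forward inclusion. Let x ∈ (C ∪ D) ∖ A. Then either x ∈ C and x ∉ D, A; or x ∈ D and x ∉ C, A; or x ∈ C ∩ D and x ∉ A. In each case x ∈ (C ∪ D) ∪ A, so (C ∪ D) ∖ A ⊆ (C ∪ D) ∪ A.

Reverse inclusion. This inclusion fails. Take C = ∅, D = ∅, A = {1}; then 1 ∈ (C ∪ D) ∪ A but 1 ∉ (C ∪ D) ∖ A.

Only the forward inclusion holds.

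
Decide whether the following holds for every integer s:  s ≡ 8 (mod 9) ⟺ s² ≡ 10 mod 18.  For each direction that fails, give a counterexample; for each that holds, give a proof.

(⟹) This fails: take s = 17. Then 17 ≡ 8 (mod 9), but 17² = 289 ≡ 1 (mod 18), not 10.

(⟸) This fails: take s = 10. Then 10² = 100 ≡ 10 (mod 18), yet 10 ≡ 1 (mod 9), not 8.

(⇒) fails and (⇐) fails.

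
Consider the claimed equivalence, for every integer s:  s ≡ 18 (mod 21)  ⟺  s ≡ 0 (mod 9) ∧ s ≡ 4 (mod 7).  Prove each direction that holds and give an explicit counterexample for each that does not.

[⇒] This fails: s = 60 gives 60 ≡ 18 (mod 21) but 60 ≡ 6 (mod 9), so the conjunction on the right does not hold.

[⇐] Conversely, if s ≡ 0 (mod 9) and s ≡ 4 (mod 7), then by the Chinese remainder theorem s ≡ 18 (mod 63). Since 18 ≡ 18 (mod 21) and 21 ∣ 63, we get s ≡ 18 (mod 21).

Only the converse holds.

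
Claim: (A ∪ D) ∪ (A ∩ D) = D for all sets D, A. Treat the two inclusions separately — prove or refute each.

(⊆) This inclusion fails. Take D = ∅, A = {1}; then 1 ∈ (A ∪ D) ∪ (A ∩ D) but 1 ∉ D.

(⊇) Let x ∈ D. Then either x ∈ D and x ∉ A; or x ∈ D ∩ A. In each case x ∈ (A ∪ D) ∪ (A ∩ D), so D ⊆ (A ∪ D) ∪ (A ∩ D).

(⊆) fails; (⊇) holds.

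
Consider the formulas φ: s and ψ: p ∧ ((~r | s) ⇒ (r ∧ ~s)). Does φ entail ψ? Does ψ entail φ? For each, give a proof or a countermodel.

Neither implication holds.

(⇒) This fails. Under r = F, s = T, p = F, the left side is true but the right side is false.

(⇐) This fails. Under r = T, s = F, p = T, the left side is false but the right side is true.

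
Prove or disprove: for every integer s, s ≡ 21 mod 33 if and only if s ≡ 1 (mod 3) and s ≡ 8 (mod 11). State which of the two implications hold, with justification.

Neither implication holds.

(⇒) This fails: s = 21 gives 21 ≡ 21 (mod 33) but 21 ≡ 0 (mod 3), so the conjunction on the right does not hold.

(⇐) This fails: s = 19 satisfies both congruences on the right (19 ≡ 1 mod 3 and 19 ≡ 8 mod 11) yet 19 ≡ 19 (mod 33), not 21.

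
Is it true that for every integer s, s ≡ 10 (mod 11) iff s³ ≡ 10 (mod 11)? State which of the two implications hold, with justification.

Both directions hold.

(→) Suppose s ≡ 10 (mod 11). Write s = 11j + 10. Then (11j + 10)³ = 1331j³ + 3630j² + 3300j + 1000 = 11(121j³ + 330j² + 300j + 90) + 10, so s³ ≡ 10 (mod 11).

(←) Conversely, suppose s³ ≡ 10 (mod 11). The only residue r in {0, …, 10} with r³ ≡ 10 (mod 11) is r = 10, so s ≡ 10 (mod 11).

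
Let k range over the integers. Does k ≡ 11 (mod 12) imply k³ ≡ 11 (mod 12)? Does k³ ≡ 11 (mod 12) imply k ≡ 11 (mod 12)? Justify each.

Forward direction. Suppose k ≡ 11 (mod 12). Write k = 12j + 11. Then (12j + 11)³ = 1728j³ + 4752j² + 4356j + 1331 = 12(144j³ + 396j² + 363j + 110) + 11, so k³ ≡ 11 (mod 12).

Converse. For the converse, argue contrapositively. If k ≢ 11 (mod 12), then k is congruent to one of 0, 1, 2, 3, 4, 5, 6, 7, 8, 9, 10 modulo 12, and these give k³ ≡ 0, 1, 8, 3, 4, 5, 0, 7, 8, 9, 4 respectively — never 11.

The biconditional holds.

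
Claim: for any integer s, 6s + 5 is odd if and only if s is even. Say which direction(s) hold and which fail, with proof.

The forward direction fails; the converse holds.

Forward direction. This fails: take s = 5. Then 6s + 5 = 35, which is odd, yet s = 5 is odd, not even.

Converse. Suppose s is even. Since 6 is even, 6s is even for every s, so 6s + 5 has the same parity as 5, which is odd. Hence 6s + 5 is odd.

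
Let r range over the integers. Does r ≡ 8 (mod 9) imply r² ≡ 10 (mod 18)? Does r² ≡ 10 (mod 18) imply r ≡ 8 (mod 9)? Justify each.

(⇒) fails and (⇐) fails.

(⇒) This fails: take r = 17. Then 17 ≡ 8 (mod 9), but 17² = 289 ≡ 1 (mod 18), not 10.

(⇐) This fails: take r = 10. Then 10² = 100 ≡ 10 (mod 18), yet 10 ≡ 1 (mod 9), not 8.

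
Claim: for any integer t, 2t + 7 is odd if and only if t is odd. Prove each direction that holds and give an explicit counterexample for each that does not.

Forward direction. This fails: take t = 0. Then 2t + 7 = 7, which is odd, yet t = 0 is even, not odd.

Converse. Suppose t is odd. Since 2 is even, 2t is even for every t, so 2t + 7 has the same parity as 7, which is odd. Hence 2t + 7 is odd.

Only the reverse direction holds.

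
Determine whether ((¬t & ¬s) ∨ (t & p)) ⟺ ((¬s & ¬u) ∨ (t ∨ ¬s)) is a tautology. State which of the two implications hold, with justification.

(→) Assume the antecedent. If s is true, the antecedent forces (s = T, t = T, p = T, u = F) or (s = T, t = T, p = T, u = T), and (¬s & ¬u) ∨ (t ∨ ¬s) holds there. If s is false, (¬s & ¬u) ∨ (t ∨ ¬s) reduces to true regardless of the other variables. Either way (¬s & ¬u) ∨ (t ∨ ¬s) holds.

(←) This fails. Under s = F, t = T, p = F, u = F, the left side is false but the right side is true.

The forward direction holds; the converse fails.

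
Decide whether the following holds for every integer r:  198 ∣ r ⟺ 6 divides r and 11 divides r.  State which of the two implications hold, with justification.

The forward direction holds; the converse fails.

Forward direction. If 198 ∣ r, write r = 198q. Since 198 = 33·6, r = 6·(33q), so 6 ∣ r; and since 198 = 18·11, r = 11·(18q), so 11 ∣ r.

Converse. This fails: take r = 66. Both 6 ∣ 66 and 11 ∣ 66, yet 66 is not a multiple of 198 (since 66 = 0·198 + 66), so 198 ∤ 66.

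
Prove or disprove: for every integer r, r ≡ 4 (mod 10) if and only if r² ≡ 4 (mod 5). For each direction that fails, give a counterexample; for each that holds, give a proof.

(→) This fails: take r = 4. Then 4 ≡ 4 (mod 10), but 4² = 16 ≡ 1 (mod 5), not 4.

(←) This fails: take r = 2. Then 2² = 4 ≡ 4 (mod 5), yet 2 ≡ 2 (mod 10), not 4.

(⇒) fails and (⇐) fails.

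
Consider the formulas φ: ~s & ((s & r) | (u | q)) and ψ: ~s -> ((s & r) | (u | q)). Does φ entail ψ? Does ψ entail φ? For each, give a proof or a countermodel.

The forward direction holds; the converse fails.

(⇐) This fails. Under r = F, u = F, s = T, q = F, the left side is false but the right side is true.

(⇒) Assume the antecedent. If u is true, ~s -> ((s & r) | (u | q)) reduces to true regardless of the other variables. If u is false, the antecedent forces (r = F, u = F, s = F, q = T) or (r = T, u = F, s = F, q = T), and ~s -> ((s & r) | (u | q)) holds there. Either way ~s -> ((s & r) | (u | q)) holds.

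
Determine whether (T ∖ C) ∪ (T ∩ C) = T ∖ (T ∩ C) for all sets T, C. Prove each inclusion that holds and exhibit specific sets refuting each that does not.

The sets are not equal: only the reverse inclusion holds.

Reverse inclusion. Let x ∈ T ∖ (T ∩ C). Then x ∈ T and x ∉ C, from which x ∈ (T ∖ C) ∪ (T ∩ C).

Forward inclusion. This inclusion fails. Take T = {1}, C = {1}; then 1 ∈ (T ∖ C) ∪ (T ∩ C) but 1 ∉ T ∖ (T ∩ C).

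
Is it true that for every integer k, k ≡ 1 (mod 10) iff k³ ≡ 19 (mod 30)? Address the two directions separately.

(⇒) fails and (⇐) fails.

(⇒) This fails: take k = 1. Then 1 ≡ 1 (mod 10), but 1³ = 1 ≡ 1 (mod 30), not 19.

(⇐) This fails: take k = 19. Then 19³ = 6859 ≡ 19 (mod 30), yet 19 ≡ 9 (mod 10), not 1.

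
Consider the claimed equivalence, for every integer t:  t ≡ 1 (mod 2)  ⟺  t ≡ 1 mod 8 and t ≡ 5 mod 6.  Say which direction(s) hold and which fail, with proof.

(⟹) This fails: t = 1 gives 1 ≡ 1 (mod 2) but 1 ≡ 1 (mod 6), so the conjunction on the right does not hold.

(⟸) Conversely, if t ≡ 1 (mod 8) and t ≡ 5 (mod 6), then by the Chinese remainder theorem t ≡ 17 (mod 24). Since 17 ≡ 1 (mod 2) and 2 ∣ 24, we get t ≡ 1 (mod 2).

(⇒) fails; (⇐) holds.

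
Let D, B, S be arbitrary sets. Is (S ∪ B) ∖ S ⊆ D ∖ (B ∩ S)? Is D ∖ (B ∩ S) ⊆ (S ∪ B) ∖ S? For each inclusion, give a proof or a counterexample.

Forward inclusion. This inclusion fails. Take D = ∅, B = {1}, S = ∅; then 1 ∈ (S ∪ B) ∖ S but 1 ∉ D ∖ (B ∩ S).

Reverse inclusion. This inclusion fails. Take D = {1}, B = ∅, S = ∅; then 1 ∈ D ∖ (B ∩ S) but 1 ∉ (S ∪ B) ∖ S.

Neither inclusion holds.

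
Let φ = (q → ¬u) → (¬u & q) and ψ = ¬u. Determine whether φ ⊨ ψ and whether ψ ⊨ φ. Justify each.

(⇒) fails and (⇐) fails.

(⟹) This fails. Under u = T, q = T, the left side is true but the right side is false.

(⟸) This fails. Under u = F, q = F, the left side is false but the right side is true.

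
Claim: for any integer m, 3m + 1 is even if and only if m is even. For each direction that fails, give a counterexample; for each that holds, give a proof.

(⟹) This fails: m = 1 gives 3m + 1 = 4, which is even, but 1 is odd, not even.

(⟸) This also fails: m = 4 is even, but 3m + 1 = 13 is odd, not even.

Neither implication holds.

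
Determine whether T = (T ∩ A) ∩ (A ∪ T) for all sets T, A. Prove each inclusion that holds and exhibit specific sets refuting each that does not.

(⊆) fails; (⊇) holds.

(⟹) This inclusion fails. Take T = {1}, A = ∅; then 1 ∈ T but 1 ∉ (T ∩ A) ∩ (A ∪ T).

(⟸) Let x ∈ (T ∩ A) ∩ (A ∪ T). Then x ∈ T ∩ A, from which x ∈ T.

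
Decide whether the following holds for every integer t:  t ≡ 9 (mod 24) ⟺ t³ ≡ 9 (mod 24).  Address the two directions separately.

Converse. Suppose t³ ≡ 9 (mod 24). The only residue r in {0, …, 23} with r³ ≡ 9 (mod 24) is r = 9, so t ≡ 9 (mod 24).

Forward direction. Suppose t ≡ 9 (mod 24). Write t = 24j + 9. Then (24j + 9)³ = 13824j³ + 15552j² + 5832j + 729 = 24(576j³ + 648j² + 243j + 30) + 9, so t³ ≡ 9 (mod 24).

Both directions hold; the statement is true.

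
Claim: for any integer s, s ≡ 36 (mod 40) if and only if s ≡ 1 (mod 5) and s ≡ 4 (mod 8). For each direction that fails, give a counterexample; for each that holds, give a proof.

Both directions hold; the statement is true.

(←) If s ≡ 1 (mod 5) and s ≡ 4 (mod 8), then by the Chinese remainder theorem s ≡ 36 (mod 40). This is exactly s ≡ 36 (mod 40).

(→) Suppose s ≡ 36 (mod 40); write s = 40j + 36. Since 5 ∣ 40, reducing mod 5 gives s ≡ 36 ≡ 1 (mod 5); since 8 ∣ 40, reducing mod 8 gives s ≡ 36 ≡ 4 (mod 8).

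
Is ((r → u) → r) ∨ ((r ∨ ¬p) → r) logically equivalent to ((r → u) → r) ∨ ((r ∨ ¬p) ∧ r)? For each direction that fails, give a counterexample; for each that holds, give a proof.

(⟹) This fails. Under r = F, u = F, p = T, the left side is true but the right side is false.

(⟸) Assume the antecedent. If r is true, ((r → u) → r) ∨ ((r ∨ ¬p) → r) reduces to true regardless of the other variables. If r is false, the antecedent cannot hold. Either way ((r → u) → r) ∨ ((r ∨ ¬p) → r) holds.

Only the converse holds.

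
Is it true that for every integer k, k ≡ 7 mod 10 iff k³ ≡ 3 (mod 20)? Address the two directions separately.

(⟹) This fails: take k = 17. Then 17 ≡ 7 (mod 10), but 17³ = 4913 ≡ 13 (mod 20), not 3.

(⟸) Conversely, the residues r modulo 20 with r³ ≡ 3 (mod 20) are exactly {7}, and each is ≡ 7 (mod 10).

Not equivalent: only (⇐) holds.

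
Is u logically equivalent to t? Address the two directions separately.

(⇒) This fails. Under t = F, u = T, the left side is true but the right side is false.

(⇐) This fails. Under t = T, u = F, the left side is false but the right side is true.

Neither direction holds.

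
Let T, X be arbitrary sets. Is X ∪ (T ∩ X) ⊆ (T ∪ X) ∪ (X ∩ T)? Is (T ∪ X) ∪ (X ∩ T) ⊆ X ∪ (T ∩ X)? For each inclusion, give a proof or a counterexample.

The sets are not equal: only the forward inclusion holds.

(⊇) This inclusion fails. Take T = {1}, X = ∅; then 1 ∈ (T ∪ X) ∪ (X ∩ T) but 1 ∉ X ∪ (T ∩ X).

(⊆) Let x ∈ X ∪ (T ∩ X). Then either x ∈ X and x ∉ T; or x ∈ T ∩ X. In each case x ∈ (T ∪ X) ∪ (X ∩ T), so X ∪ (T ∩ X) ⊆ (T ∪ X) ∪ (X ∩ T).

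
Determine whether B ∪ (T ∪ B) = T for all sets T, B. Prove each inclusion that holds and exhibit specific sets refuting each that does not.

The sets are not equal: only the reverse inclusion holds.

(⟹) This inclusion fails. Take T = ∅, B = {1}; then 1 ∈ B ∪ (T ∪ B) but 1 ∉ T.

(⟸) Let x ∈ T. Then either x ∈ T and x ∉ B; or x ∈ T ∩ B. In each case x ∈ B ∪ (T ∪ B), so T ⊆ B ∪ (T ∪ B).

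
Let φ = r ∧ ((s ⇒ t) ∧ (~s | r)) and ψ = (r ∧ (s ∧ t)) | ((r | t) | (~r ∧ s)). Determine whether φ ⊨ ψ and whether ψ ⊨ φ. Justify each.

Not equivalent: only (⇒) holds.

(→) Assume the antecedent. If r is true, the consequent reduces to true regardless of the other variables. If r is false, the antecedent cannot hold. Either way the consequent holds.

(←) This fails. Under r = F, s = T, t = F, the left side is false but the right side is true.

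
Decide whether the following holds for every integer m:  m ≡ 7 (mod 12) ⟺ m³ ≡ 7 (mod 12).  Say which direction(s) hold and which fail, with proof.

Both directions hold.

[⇒] Suppose m ≡ 7 (mod 12). Write m = 12j + 7. Then (12j + 7)³ = 1728j³ + 3024j² + 1764j + 343 = 12(144j³ + 252j² + 147j + 28) + 7, so m³ ≡ 7 (mod 12).

[⇐] For the converse, argue contrapositively. If m ≢ 7 (mod 12), then m is congruent to one of 0, 1, 2, 3, 4, 5, 6, 8, 9, 10, 11 modulo 12, and these give m³ ≡ 0, 1, 8, 3, 4, 5, 0, 8, 9, 4, 11 respectively — never 7.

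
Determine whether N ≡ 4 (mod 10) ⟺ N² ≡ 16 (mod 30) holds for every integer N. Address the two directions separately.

Neither implication holds.

(⟹) This fails: take N = 24. Then 24 ≡ 4 (mod 10), but 24² = 576 ≡ 6 (mod 30), not 16.

(⟸) This fails: take N = 16. Then 16² = 256 ≡ 16 (mod 30), yet 16 ≡ 6 (mod 10), not 4.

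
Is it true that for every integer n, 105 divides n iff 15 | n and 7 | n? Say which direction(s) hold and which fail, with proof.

Both directions hold.

Forward direction. If 105 ∣ n, write n = 105q. Since 105 = 7·15, n = 15·(7q), so 15 ∣ n; and since 105 = 15·7, n = 7·(15q), so 7 ∣ n.

Converse. Suppose 15 ∣ n and 7 ∣ n. Any common multiple of 15 and 7 is a multiple of their lcm; here gcd(15, 7) = 1, so lcm(15, 7) = 15·7 = 105, so 105 ∣ n.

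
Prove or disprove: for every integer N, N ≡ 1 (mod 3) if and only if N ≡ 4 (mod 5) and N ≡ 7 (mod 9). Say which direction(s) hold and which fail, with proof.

(⇐) If N ≡ 4 (mod 5) and N ≡ 7 (mod 9), then by the Chinese remainder theorem N ≡ 34 (mod 45). Since 34 ≡ 1 (mod 3) and 3 ∣ 45, we get N ≡ 1 (mod 3).

(⇒) This fails: N = 1 gives 1 ≡ 1 (mod 3) but 1 ≡ 1 (mod 5), so the conjunction on the right does not hold.

(⇒) fails; (⇐) holds.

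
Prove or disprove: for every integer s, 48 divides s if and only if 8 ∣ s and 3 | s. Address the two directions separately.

(⟹) If 48 ∣ s, write s = 48q. Since 48 = 6·8, s = 8·(6q), so 8 ∣ s; and since 48 = 16·3, s = 3·(16q), so 3 ∣ s.

(⟸) This fails: take s = 24. Both 8 ∣ 24 and 3 ∣ 24, yet 24 is not a multiple of 48 (since 24 = 0·48 + 24), so 48 ∤ 24.

Only the forward implication holds.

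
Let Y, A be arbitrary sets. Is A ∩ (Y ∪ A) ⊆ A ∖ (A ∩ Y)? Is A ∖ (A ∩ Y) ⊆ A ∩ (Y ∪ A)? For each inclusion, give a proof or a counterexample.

Forward inclusion. This inclusion fails. Take Y = {1}, A = {1}; then 1 ∈ A ∩ (Y ∪ A) but 1 ∉ A ∖ (A ∩ Y).

Reverse inclusion. Let x ∈ A ∖ (A ∩ Y). Then x ∈ A and x ∉ Y, from which x ∈ A ∩ (Y ∪ A).

(⊆) fails; (⊇) holds.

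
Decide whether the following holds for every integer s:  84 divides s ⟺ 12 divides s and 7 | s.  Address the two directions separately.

Equivalent; both directions hold.

(→) If 84 ∣ s, write s = 84q. Since 84 = 7·12, s = 12·(7q), so 12 ∣ s; and since 84 = 12·7, s = 7·(12q), so 7 ∣ s.

(←) Suppose 12 ∣ s and 7 ∣ s. Any common multiple of 12 and 7 is a multiple of their lcm; here gcd(12, 7) = 1, so lcm(12, 7) = 12·7 = 84, so 84 ∣ s.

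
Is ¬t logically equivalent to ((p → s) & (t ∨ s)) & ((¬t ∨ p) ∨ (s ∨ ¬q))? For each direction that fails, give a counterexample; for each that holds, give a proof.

Forward direction. This fails. Under t = F, q = F, p = F, s = F, the left side is true but the right side is false.

Converse. This fails. Under t = T, q = F, p = F, s = F, the left side is false but the right side is true.

(⇒) fails and (⇐) fails.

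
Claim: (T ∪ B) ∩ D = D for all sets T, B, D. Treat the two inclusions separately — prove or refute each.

(⊆) Let x ∈ (T ∪ B) ∩ D. Then either x ∈ T ∩ D and x ∉ B; or x ∈ B ∩ D and x ∉ T; or x ∈ T ∩ B ∩ D. In each case x ∈ D, so (T ∪ B) ∩ D ⊆ D.

(⊇) This inclusion fails. Take T = ∅, B = ∅, D = {1}; then 1 ∈ D but 1 ∉ (T ∪ B) ∩ D.

(⊆) holds; (⊇) fails.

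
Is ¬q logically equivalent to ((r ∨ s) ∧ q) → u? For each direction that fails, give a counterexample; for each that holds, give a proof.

(→) Assume the antecedent. If q is true, the antecedent cannot hold. If q is false, ((r ∨ s) ∧ q) → u reduces to true regardless of the other variables. Either way ((r ∨ s) ∧ q) → u holds.

(←) This fails. Under s = F, u = F, q = T, r = F, the left side is false but the right side is true.

Only the forward implication holds.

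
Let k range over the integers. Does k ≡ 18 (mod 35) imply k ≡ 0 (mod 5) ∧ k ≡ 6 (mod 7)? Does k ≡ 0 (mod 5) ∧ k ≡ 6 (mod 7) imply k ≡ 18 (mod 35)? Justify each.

(⇒) This fails: k = 18 gives 18 ≡ 18 (mod 35) but 18 ≡ 3 (mod 5), so the conjunction on the right does not hold.

(⇐) This fails: k = 20 satisfies both congruences on the right (20 ≡ 0 mod 5 and 20 ≡ 6 mod 7) yet 20 ≡ 20 (mod 35), not 18.

Neither implication holds.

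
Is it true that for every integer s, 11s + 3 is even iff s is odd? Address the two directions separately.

Both implications hold.

(→) Suppose 11s + 3 is even. Since 11 is odd, 11s and s have the same parity, so 11s + 3 ≡ s + 3 (mod 2). As 3 is odd, 11s + 3 is even exactly when s is odd. Thus s is odd.

(←) Conversely, suppose s is odd; write s = 2j + 1. Then 11s + 3 = 11·(2j + 1) + 3 = 2·11j + 14, which is even.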